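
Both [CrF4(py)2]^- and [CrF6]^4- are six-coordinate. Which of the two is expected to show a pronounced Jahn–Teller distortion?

[CrF4(py)2]^-: Summing ligand charges against the −1 overall charge gives an oxidation state of +3 for chromium. Cr sits in group 6, so the d-electron count is 6 − 3 = 3. The d³ configuration leaves the e_g set evenly filled (or empty) — no strong Jahn–Teller driving force.
[CrF6]^4-: Each fluoride is −1; balancing the −4 overall charge requires Cr(II). Chromium is a group-6 element; Cr(II) is therefore d⁴. Fluoride is a weak-field ligand for a first-row metal, so the complex is high-spin. The t₂g³e_g¹ (high-spin) configuration has an unevenly filled e_g set; the Jahn–Teller theorem predicts a tetragonal distortion (typically axial elongation) to lift the degeneracy.

[CrF6]^4-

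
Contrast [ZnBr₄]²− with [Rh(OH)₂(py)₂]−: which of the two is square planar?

[Rh(OH)₂(py)₂]−

For [ZnBr₄]²−: Ligand charges: each bromide is −1. With an overall charge of −2 the zinc centre must be in the +2 oxidation state. Group 12 minus oxidation state 2 gives a d¹⁰ configuration. A d¹⁰ ion has no crystal-field stabilisation preference between square planar and tetrahedral, so four ligands adopt the sterically favoured tetrahedral geometry. → tetrahedral.
For [Rh(OH)₂(py)₂]−: Summing ligand charges against the −1 overall charge gives an oxidation state of +1 for rhodium. Group 9 minus oxidation state 1 gives a d⁸ configuration. A 4d d⁸ ion has a large crystal-field splitting; square planar leaves the high-energy d_{x²−y²} orbital empty and maximises CFSE. → square planar.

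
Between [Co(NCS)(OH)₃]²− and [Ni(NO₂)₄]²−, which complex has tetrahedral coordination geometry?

For [Co(NCS)(OH)₃]²−: Summing ligand charges against the −2 overall charge gives an oxidation state of +2 for cobalt. Group 9 minus oxidation state 2 gives a d⁷ configuration. For a high-spin 3d d⁷ ion with weak-field ligands the small Δₜ gives little square-planar CFSE advantage, so four ligands adopt the sterically favoured tetrahedral geometry. → tetrahedral.
For [Ni(NO₂)₄]²−: Summing ligand charges against the −2 overall charge gives an oxidation state of +2 for nickel. Group 10 minus oxidation state 2 gives a d⁸ configuration. Nitro (N-bound nitrite) is a strong-field ligand (high in the spectrochemical series). A 3d d⁸ ion with strong-field ligands gains enough CFSE to favour square planar over tetrahedral. → square planar.

[Co(NCS)(OH)₃]²−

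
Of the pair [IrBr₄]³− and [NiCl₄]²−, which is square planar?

[IrBr₄]³−

For [IrBr₄]³−: Summing ligand charges against the −3 overall charge gives an oxidation state of +1 for iridium. Group 9 minus oxidation state 1 gives a d⁸ configuration. A 5d d⁸ ion has a large crystal-field splitting; square planar leaves the high-energy d_{x²−y²} orbital empty and maximises CFSE. → square planar.
For [NiCl₄]²−: Summing ligand charges against the −2 overall charge gives an oxidation state of +2 for nickel. Group 10 minus oxidation state 2 gives a d⁸ configuration. Chloride is a weak-field ligand. With weak-field ligands the CFSE gain from square planar is small, so a 3d d⁸ ion takes the sterically preferred tetrahedral geometry. → tetrahedral.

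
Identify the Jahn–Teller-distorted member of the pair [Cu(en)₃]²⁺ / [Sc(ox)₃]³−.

[Cu(en)₃]²⁺

[Cu(en)₃]²⁺: Summing ligand charges against the +2 overall charge gives an oxidation state of +2 for copper. Cu sits in group 11, so the d-electron count is 11 − 2 = 9. The t₂g⁶e_g³ configuration has an unevenly filled e_g set; the Jahn–Teller theorem predicts a tetragonal distortion (typically axial elongation) to lift the degeneracy.
[Sc(ox)₃]³−: Ligand charges: each oxalate is −2. With an overall charge of −3 the scandium centre must be in the +3 oxidation state. Sc sits in group 3, so the d-electron count is 3 − 3 = 0. The d⁰ configuration leaves the e_g set evenly filled (or empty) — no strong Jahn–Teller driving force.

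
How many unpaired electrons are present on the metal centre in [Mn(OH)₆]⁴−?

5

Ligand charges: each hydroxide is −1. With an overall charge of −4 the manganese centre must be in the +2 oxidation state.
Group 7 minus oxidation state 2 gives a d⁵ configuration.
The spin state decides the count: Hydroxide is a weak-field ligand for a first-row metal, so the complex is high-spin.
An octahedral high-spin d⁵ ion is t₂g³e_g², giving 5 unpaired electrons.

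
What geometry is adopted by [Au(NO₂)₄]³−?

tetrahedral

Ligand charges: each nitro (N-bound nitrite) is −1. With an overall charge of −3 the gold centre must be in the +1 oxidation state.
Group 11 minus oxidation state 1 gives a d¹⁰ configuration.
Coordination number: 4.
A d¹⁰ ion has no crystal-field stabilisation preference between square planar and tetrahedral, so four ligands adopt the sterically favoured tetrahedral geometry.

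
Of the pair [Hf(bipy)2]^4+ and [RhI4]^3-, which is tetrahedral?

For [Hf(bipy)2]^4+: Ligand charges: 2,2′-bipyridine is neutral. With an overall charge of +4 the hafnium centre must be in the +4 oxidation state. Group 4 minus oxidation state 4 gives a d⁰ configuration. A d⁰ ion has no crystal-field stabilisation preference between square planar and tetrahedral, so four ligands adopt the sterically favoured tetrahedral geometry. → tetrahedral.
For [RhI4]^3-: Summing ligand charges against the −3 overall charge gives an oxidation state of +1 for rhodium. Rh sits in group 9, so the d-electron count is 9 − 1 = 8. A 4d d⁸ ion has a large crystal-field splitting; square planar leaves the high-energy d_{x²−y²} orbital empty and maximises CFSE. → square planar.

[Hf(bipy)2]^4+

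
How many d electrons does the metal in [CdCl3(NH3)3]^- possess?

Summing ligand charges against the −1 overall charge gives an oxidation state of +2 for cadmium.
Group 12 minus oxidation state 2 gives a d¹⁰ configuration.

d10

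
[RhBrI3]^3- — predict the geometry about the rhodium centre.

square planar

Summing ligand charges against the −3 overall charge gives an oxidation state of +1 for rhodium.
Rhodium is a group-9 element; Rh(I) is therefore d⁸.
Coordination number: 4.
A 4d d⁸ ion has a large crystal-field splitting; square planar leaves the high-energy d_{x²−y²} orbital empty and maximises CFSE.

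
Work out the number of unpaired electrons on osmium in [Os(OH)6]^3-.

1 unpaired electron

Each hydroxide is −1; balancing the −3 overall charge requires Os(III).
Os sits in group 8, so the d-electron count is 8 − 3 = 5.
The spin state decides the count: a 5d ion has a large Δₒ and is invariably low-spin.
An octahedral low-spin d⁵ ion is t₂g⁵e_g⁰, giving 1 unpaired electron.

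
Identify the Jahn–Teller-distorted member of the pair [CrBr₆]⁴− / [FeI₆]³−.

[CrBr₆]⁴−: Ligand charges: each bromide is −1. With an overall charge of −4 the chromium centre must be in the +2 oxidation state. Cr sits in group 6, so the d-electron count is 6 − 2 = 4. Bromide is a weak-field ligand for a first-row metal, so the complex is high-spin. The t₂g³e_g¹ (high-spin) configuration has an unevenly filled e_g set; the Jahn–Teller theorem predicts a tetragonal distortion (typically axial elongation) to lift the degeneracy.
[FeI₆]³−: Ligand charges: each iodide is −1. With an overall charge of −3 the iron centre must be in the +3 oxidation state. Fe sits in group 8, so the d-electron count is 8 − 3 = 5. Iodide is a weak-field ligand for a first-row metal, so the complex is high-spin. The d⁵ configuration leaves the e_g set evenly filled (or empty) — no strong Jahn–Teller driving force.

[CrBr₆]⁴−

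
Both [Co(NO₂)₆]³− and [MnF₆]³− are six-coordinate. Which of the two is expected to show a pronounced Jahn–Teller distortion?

[MnF₆]³−

[Co(NO₂)₆]³−: Each nitro (N-bound nitrite) is −1; balancing the −3 overall charge requires Co(III). Cobalt is a group-9 element; Co(III) is therefore d⁶. Co(III) has an exceptionally large octahedral splitting and is low-spin with essentially every ligand except fluoride. The d⁶ configuration leaves the e_g set evenly filled (or empty) — no strong Jahn–Teller driving force.
[MnF₆]³−: Ligand charges: each fluoride is −1. With an overall charge of −3 the manganese centre must be in the +3 oxidation state. Manganese is a group-7 element; Mn(III) is therefore d⁴. Fluoride is a weak-field ligand for a first-row metal, so the complex is high-spin. The t₂g³e_g¹ (high-spin) configuration has an unevenly filled e_g set; the Jahn–Teller theorem predicts a tetragonal distortion (typically axial elongation) to lift the degeneracy.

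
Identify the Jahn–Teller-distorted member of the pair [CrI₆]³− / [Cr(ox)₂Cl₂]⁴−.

[Cr(ox)₂Cl₂]⁴−

[CrI₆]³−: Summing ligand charges against the −3 overall charge gives an oxidation state of +3 for chromium. Group 6 minus oxidation state 3 gives a d³ configuration. The d³ configuration leaves the e_g set evenly filled (or empty) — no strong Jahn–Teller driving force.
[Cr(ox)₂Cl₂]⁴−: Summing ligand charges against the −4 overall charge gives an oxidation state of +2 for chromium. Cr sits in group 6, so the d-electron count is 6 − 2 = 4. Chloride and oxalate are weak-field ligands for a first-row metal, so the complex is high-spin. The t₂g³e_g¹ (high-spin) configuration has an unevenly filled e_g set; the Jahn–Teller theorem predicts a tetragonal distortion (typically axial elongation) to lift the degeneracy.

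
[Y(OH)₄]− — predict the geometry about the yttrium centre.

Summing ligand charges against the −1 overall charge gives an oxidation state of +3 for yttrium.
Group 3 minus oxidation state 3 gives a d⁰ configuration.
With 4 monodentate ligands the coordination number is 4.
A d⁰ ion has no crystal-field stabilisation preference between square planar and tetrahedral, so four ligands adopt the sterically favoured tetrahedral geometry.

tetrahedral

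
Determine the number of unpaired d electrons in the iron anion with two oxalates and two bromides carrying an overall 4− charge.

Ligand charges: each oxalate is −2; each bromide is −1. With an overall charge of −4 the iron centre must be in the +2 oxidation state.
Group 8 minus oxidation state 2 gives a d⁶ configuration.
Counting donor atoms: 2×oxalate (bidentate) → 4 donors; 2×bromide (monodentate) → 2 donors. Coordination number = 6.
The spin state decides the count: Bromide and oxalate are weak-field ligands for a first-row metal, so the complex is high-spin.
An octahedral high-spin d⁶ ion is t₂g⁴e_g², giving 4 unpaired electrons.

4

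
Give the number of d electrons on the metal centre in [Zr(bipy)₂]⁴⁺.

d⁰

2,2′-bipyridine is neutral; balancing the +4 overall charge requires Zr(IV).
Zirconium is a group-4 element; Zr(IV) is therefore d⁰.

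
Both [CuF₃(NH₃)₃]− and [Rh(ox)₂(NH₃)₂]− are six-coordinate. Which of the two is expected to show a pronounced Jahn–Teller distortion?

[CuF₃(NH₃)₃]−

[CuF₃(NH₃)₃]−: Summing ligand charges against the −1 overall charge gives an oxidation state of +2 for copper. Cu sits in group 11, so the d-electron count is 11 − 2 = 9. The t₂g⁶e_g³ configuration has an unevenly filled e_g set; the Jahn–Teller theorem predicts a tetragonal distortion (typically axial elongation) to lift the degeneracy.
[Rh(ox)₂(NH₃)₂]−: Each oxalate is −2; ammonia is neutral; balancing the −1 overall charge requires Rh(III). Rh sits in group 9, so the d-electron count is 9 − 3 = 6. A 4d ion has a large Δₒ and is invariably low-spin. The d⁶ configuration leaves the e_g set evenly filled (or empty) — no strong Jahn–Teller driving force.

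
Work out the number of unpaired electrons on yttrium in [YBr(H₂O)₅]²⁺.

0

Summing ligand charges against the +2 overall charge gives an oxidation state of +3 for yttrium.
Group 3 minus oxidation state 3 gives a d⁰ configuration.
In an octahedral field the d⁰ configuration is t₂g⁰e_g⁰, giving 0 unpaired electrons.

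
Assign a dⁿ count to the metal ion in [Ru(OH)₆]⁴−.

d⁶

Ligand charges: each hydroxide is −1. With an overall charge of −4 the ruthenium centre must be in the +2 oxidation state.
Group 8 minus oxidation state 2 gives a d⁶ configuration.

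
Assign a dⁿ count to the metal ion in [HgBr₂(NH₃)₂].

d10

Each bromide is −1; ammonia is neutral; balancing the 0 overall charge requires Hg(II).
Mercury is a group-12 element; Hg(II) is therefore d¹⁰.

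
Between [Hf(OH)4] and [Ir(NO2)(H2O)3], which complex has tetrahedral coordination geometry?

[Hf(OH)4]

For [Hf(OH)4]: Each hydroxide is −1; balancing the 0 overall charge requires Hf(IV). Group 4 minus oxidation state 4 gives a d⁰ configuration. A d⁰ ion has no crystal-field stabilisation preference between square planar and tetrahedral, so four ligands adopt the sterically favoured tetrahedral geometry. → tetrahedral.
For [Ir(NO2)(H2O)3]: Each nitro (N-bound nitrite) is −1; water is neutral; balancing the 0 overall charge requires Ir(I). Iridium is a group-9 element; Ir(I) is therefore d⁸. A 5d d⁸ ion has a large crystal-field splitting; square planar leaves the high-energy d_{x²−y²} orbital empty and maximises CFSE. → square planar.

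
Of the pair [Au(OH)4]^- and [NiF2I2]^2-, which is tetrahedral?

[NiF2I2]^2-

For [Au(OH)4]^-: Each hydroxide is −1; balancing the −1 overall charge requires Au(III). Gold is a group-11 element; Au(III) is therefore d⁸. A 5d d⁸ ion has a large crystal-field splitting; square planar leaves the high-energy d_{x²−y²} orbital empty and maximises CFSE. → square planar.
For [NiF2I2]^2-: Each fluoride is −1; each iodide is −1; balancing the −2 overall charge requires Ni(II). Group 10 minus oxidation state 2 gives a d⁸ configuration. Fluoride and iodide are weak-field ligands. With weak-field ligands the CFSE gain from square planar is small, so a 3d d⁸ ion takes the sterically preferred tetrahedral geometry. → tetrahedral.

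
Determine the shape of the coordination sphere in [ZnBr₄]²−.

tetrahedral

Each bromide is −1; balancing the −2 overall charge requires Zn(II).
Zinc is a group-12 element; Zn(II) is therefore d¹⁰.
Coordination number: 4.
A d¹⁰ ion has no crystal-field stabilisation preference between square planar and tetrahedral, so four ligands adopt the sterically favoured tetrahedral geometry.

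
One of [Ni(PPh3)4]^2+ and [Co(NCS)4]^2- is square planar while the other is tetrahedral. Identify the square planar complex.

For [Ni(PPh3)4]^2+: Triphenylphosphine is neutral; balancing the +2 overall charge requires Ni(II). Nickel is a group-10 element; Ni(II) is therefore d⁸. Triphenylphosphine is a strong-field ligand (high in the spectrochemical series). A 3d d⁸ ion with strong-field ligands gains enough CFSE to favour square planar over tetrahedral. → square planar.
For [Co(NCS)4]^2-: Each isothiocyanate is −1; balancing the −2 overall charge requires Co(II). Group 9 minus oxidation state 2 gives a d⁷ configuration. For a high-spin 3d d⁷ ion with weak-field ligands the small Δₜ gives little square-planar CFSE advantage, so four ligands adopt the sterically favoured tetrahedral geometry. → tetrahedral.

[Ni(PPh3)4]^2+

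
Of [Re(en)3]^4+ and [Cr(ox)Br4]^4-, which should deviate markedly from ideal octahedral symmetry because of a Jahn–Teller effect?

[Re(en)3]^4+: Summing ligand charges against the +4 overall charge gives an oxidation state of +4 for rhenium. Group 7 minus oxidation state 4 gives a d³ configuration. The d³ configuration leaves the e_g set evenly filled (or empty) — no strong Jahn–Teller driving force.
[Cr(ox)Br4]^4-: Summing ligand charges against the −4 overall charge gives an oxidation state of +2 for chromium. Cr sits in group 6, so the d-electron count is 6 − 2 = 4. Bromide and oxalate are weak-field ligands for a first-row metal, so the complex is high-spin. The t₂g³e_g¹ (high-spin) configuration has an unevenly filled e_g set; the Jahn–Teller theorem predicts a tetragonal distortion (typically axial elongation) to lift the degeneracy.

[Cr(ox)Br4]^4-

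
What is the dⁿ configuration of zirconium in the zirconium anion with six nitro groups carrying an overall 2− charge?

d⁰

Summing ligand charges against the −2 overall charge gives an oxidation state of +4 for zirconium.
Zirconium is a group-4 element; Zr(IV) is therefore d⁰.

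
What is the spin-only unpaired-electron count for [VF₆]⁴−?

3 unpaired electrons

Summing ligand charges against the −4 overall charge gives an oxidation state of +2 for vanadium.
Group 5 minus oxidation state 2 gives a d³ configuration.
In an octahedral field the d³ configuration is t₂g³e_g⁰ (only one arrangement possible), giving 3 unpaired electrons.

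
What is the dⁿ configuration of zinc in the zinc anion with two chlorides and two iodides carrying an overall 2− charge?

d10

Summing ligand charges against the −2 overall charge gives an oxidation state of +2 for zinc.
Zn sits in group 12, so the d-electron count is 12 − 2 = 10.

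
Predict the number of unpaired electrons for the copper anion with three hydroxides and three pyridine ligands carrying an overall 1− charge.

Summing ligand charges against the −1 overall charge gives an oxidation state of +2 for copper.
Copper is a group-11 element; Cu(II) is therefore d⁹.
In an octahedral field the d⁹ configuration is t₂g⁶e_g³ (only one arrangement possible), giving 1 unpaired electron.

1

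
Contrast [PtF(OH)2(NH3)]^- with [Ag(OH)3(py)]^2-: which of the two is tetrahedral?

[Ag(OH)3(py)]^2-

For [PtF(OH)2(NH3)]^-: Summing ligand charges against the −1 overall charge gives an oxidation state of +2 for platinum. Platinum is a group-10 element; Pt(II) is therefore d⁸. A 5d d⁸ ion has a large crystal-field splitting; square planar leaves the high-energy d_{x²−y²} orbital empty and maximises CFSE. → square planar.
For [Ag(OH)3(py)]^2-: Each hydroxide is −1; pyridine is neutral; balancing the −2 overall charge requires Ag(I). Silver is a group-11 element; Ag(I) is therefore d¹⁰. A d¹⁰ ion has no crystal-field stabilisation preference between square planar and tetrahedral, so four ligands adopt the sterically favoured tetrahedral geometry. → tetrahedral.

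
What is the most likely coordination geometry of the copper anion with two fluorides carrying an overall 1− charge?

Ligand charges: each fluoride is −1. With an overall charge of −1 the copper centre must be in the +1 oxidation state.
Copper is a group-11 element; Cu(I) is therefore d¹⁰.
With 2 monodentate ligands the coordination number is 2.
A d¹⁰ ion with only two ligands adopts a linear arrangement (sp hybridisation; no CFSE preference).

linear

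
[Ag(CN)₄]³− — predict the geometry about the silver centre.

tetrahedral

Ligand charges: each cyanide is −1. With an overall charge of −3 the silver centre must be in the +1 oxidation state.
Group 11 minus oxidation state 1 gives a d¹⁰ configuration.
Coordination number: 4.
A d¹⁰ ion has no crystal-field stabilisation preference between square planar and tetrahedral, so four ligands adopt the sterically favoured tetrahedral geometry.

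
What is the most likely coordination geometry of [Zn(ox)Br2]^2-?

tetrahedral

Summing ligand charges against the −2 overall charge gives an oxidation state of +2 for zinc.
Zn sits in group 12, so the d-electron count is 12 − 2 = 10.
Counting donor atoms: 1×oxalate (bidentate) → 2 donors; 2×bromide (monodentate) → 2 donors. Coordination number = 4.
A d¹⁰ ion has no crystal-field stabilisation preference between square planar and tetrahedral, so four ligands adopt the sterically favoured tetrahedral geometry.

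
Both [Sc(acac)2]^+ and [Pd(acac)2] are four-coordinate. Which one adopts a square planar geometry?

[Pd(acac)2]

For [Sc(acac)2]^+: Ligand charges: each acetylacetonate is −1. With an overall charge of +1 the scandium centre must be in the +3 oxidation state. Sc sits in group 3, so the d-electron count is 3 − 3 = 0. A d⁰ ion has no crystal-field stabilisation preference between square planar and tetrahedral, so four ligands adopt the sterically favoured tetrahedral geometry. → tetrahedral.
For [Pd(acac)2]: Summing ligand charges against the 0 overall charge gives an oxidation state of +2 for palladium. Palladium is a group-10 element; Pd(II) is therefore d⁸. A 4d d⁸ ion has a large crystal-field splitting; square planar leaves the high-energy d_{x²−y²} orbital empty and maximises CFSE. → square planar.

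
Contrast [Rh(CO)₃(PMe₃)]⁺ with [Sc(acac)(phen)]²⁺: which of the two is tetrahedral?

For [Rh(CO)₃(PMe₃)]⁺: Carbonyl is neutral; trimethylphosphine is neutral; balancing the +1 overall charge requires Rh(I). Rh sits in group 9, so the d-electron count is 9 − 1 = 8. A 4d d⁸ ion has a large crystal-field splitting; square planar leaves the high-energy d_{x²−y²} orbital empty and maximises CFSE. → square planar.
For [Sc(acac)(phen)]²⁺: Summing ligand charges against the +2 overall charge gives an oxidation state of +3 for scandium. Group 3 minus oxidation state 3 gives a d⁰ configuration. A d⁰ ion has no crystal-field stabilisation preference between square planar and tetrahedral, so four ligands adopt the sterically favoured tetrahedral geometry. → tetrahedral.

[Sc(acac)(phen)]²⁺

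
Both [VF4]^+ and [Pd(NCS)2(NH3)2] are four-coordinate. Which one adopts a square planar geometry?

[Pd(NCS)2(NH3)2]

For [VF4]^+: Each fluoride is −1; balancing the +1 overall charge requires V(V). V sits in group 5, so the d-electron count is 5 − 5 = 0. A d⁰ ion has no crystal-field stabilisation preference between square planar and tetrahedral, so four ligands adopt the sterically favoured tetrahedral geometry. → tetrahedral.
For [Pd(NCS)2(NH3)2]: Ligand charges: each isothiocyanate is −1; ammonia is neutral. With an overall charge of 0 the palladium centre must be in the +2 oxidation state. Group 10 minus oxidation state 2 gives a d⁸ configuration. A 4d d⁸ ion has a large crystal-field splitting; square planar leaves the high-energy d_{x²−y²} orbital empty and maximises CFSE. → square planar.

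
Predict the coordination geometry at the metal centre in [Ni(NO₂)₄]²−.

square planar

Each nitro (N-bound nitrite) is −1; balancing the −2 overall charge requires Ni(II).
Nickel is a group-10 element; Ni(II) is therefore d⁸.
Coordination number: 4.
Nitro (N-bound nitrite) is a strong-field ligand (high in the spectrochemical series).
A 3d d⁸ ion with strong-field ligands gains enough CFSE to favour square planar over tetrahedral.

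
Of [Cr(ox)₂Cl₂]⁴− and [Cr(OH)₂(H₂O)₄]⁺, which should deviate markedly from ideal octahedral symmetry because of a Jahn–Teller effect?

[Cr(ox)₂Cl₂]⁴−

[Cr(ox)₂Cl₂]⁴−: Ligand charges: each oxalate is −2; each chloride is −1. With an overall charge of −4 the chromium centre must be in the +2 oxidation state. Group 6 minus oxidation state 2 gives a d⁴ configuration. Chloride and oxalate are weak-field ligands for a first-row metal, so the complex is high-spin. The t₂g³e_g¹ (high-spin) configuration has an unevenly filled e_g set; the Jahn–Teller theorem predicts a tetragonal distortion (typically axial elongation) to lift the degeneracy.
[Cr(OH)₂(H₂O)₄]⁺: Summing ligand charges against the +1 overall charge gives an oxidation state of +3 for chromium. Group 6 minus oxidation state 3 gives a d³ configuration. The d³ configuration leaves the e_g set evenly filled (or empty) — no strong Jahn–Teller driving force.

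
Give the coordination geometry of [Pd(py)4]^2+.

square planar

Ligand charges: pyridine is neutral. With an overall charge of +2 the palladium centre must be in the +2 oxidation state.
Pd sits in group 10, so the d-electron count is 10 − 2 = 8.
Coordination number: 4.
A 4d d⁸ ion has a large crystal-field splitting; square planar leaves the high-energy d_{x²−y²} orbital empty and maximises CFSE.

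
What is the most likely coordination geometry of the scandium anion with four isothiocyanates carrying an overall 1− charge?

Each isothiocyanate is −1; balancing the −1 overall charge requires Sc(III).
Group 3 minus oxidation state 3 gives a d⁰ configuration.
With 4 monodentate ligands the coordination number is 4.
A d⁰ ion has no crystal-field stabilisation preference between square planar and tetrahedral, so four ligands adopt the sterically favoured tetrahedral geometry.

tetrahedral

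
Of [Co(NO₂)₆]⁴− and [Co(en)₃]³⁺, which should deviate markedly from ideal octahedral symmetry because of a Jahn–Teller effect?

[Co(NO₂)₆]⁴−

[Co(NO₂)₆]⁴−: Each nitro (N-bound nitrite) is −1; balancing the −4 overall charge requires Co(II). Group 9 minus oxidation state 2 gives a d⁷ configuration. Nitro (N-bound nitrite) is a strong-field ligand (high in the spectrochemical series) for a first-row metal, so the complex is low-spin. The t₂g⁶e_g¹ (low-spin) configuration has an unevenly filled e_g set; the Jahn–Teller theorem predicts a tetragonal distortion (typically axial elongation) to lift the degeneracy.
[Co(en)₃]³⁺: Ligand charges: ethylenediamine is neutral. With an overall charge of +3 the cobalt centre must be in the +3 oxidation state. Cobalt is a group-9 element; Co(III) is therefore d⁶. Co(III) has an exceptionally large octahedral splitting and is low-spin with essentially every ligand except fluoride. The d⁶ configuration leaves the e_g set evenly filled (or empty) — no strong Jahn–Teller driving force.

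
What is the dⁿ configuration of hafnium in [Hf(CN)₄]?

Each cyanide is −1; balancing the 0 overall charge requires Hf(IV).
Hafnium is a group-4 element; Hf(IV) is therefore d⁰.

d⁰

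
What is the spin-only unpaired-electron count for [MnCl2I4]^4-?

Summing ligand charges against the −4 overall charge gives an oxidation state of +2 for manganese.
Manganese is a group-7 element; Mn(II) is therefore d⁵.
The spin state decides the count: Chloride and iodide are weak-field ligands for a first-row metal, so the complex is high-spin.
An octahedral high-spin d⁵ ion is t₂g³e_g², giving 5 unpaired electrons.

5 unpaired electrons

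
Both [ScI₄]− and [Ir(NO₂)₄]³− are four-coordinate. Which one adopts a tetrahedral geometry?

For [ScI₄]−: Summing ligand charges against the −1 overall charge gives an oxidation state of +3 for scandium. Sc sits in group 3, so the d-electron count is 3 − 3 = 0. A d⁰ ion has no crystal-field stabilisation preference between square planar and tetrahedral, so four ligands adopt the sterically favoured tetrahedral geometry. → tetrahedral.
For [Ir(NO₂)₄]³−: Ligand charges: each nitro (N-bound nitrite) is −1. With an overall charge of −3 the iridium centre must be in the +1 oxidation state. Iridium is a group-9 element; Ir(I) is therefore d⁸. A 5d d⁸ ion has a large crystal-field splitting; square planar leaves the high-energy d_{x²−y²} orbital empty and maximises CFSE. → square planar.

[ScI₄]−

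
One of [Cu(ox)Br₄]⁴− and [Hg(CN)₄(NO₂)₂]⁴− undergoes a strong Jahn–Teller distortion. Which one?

[Cu(ox)Br₄]⁴−

[Cu(ox)Br₄]⁴−: Ligand charges: each oxalate is −2; each bromide is −1. With an overall charge of −4 the copper centre must be in the +2 oxidation state. Group 11 minus oxidation state 2 gives a d⁹ configuration. The t₂g⁶e_g³ configuration has an unevenly filled e_g set; the Jahn–Teller theorem predicts a tetragonal distortion (typically axial elongation) to lift the degeneracy.
[Hg(CN)₄(NO₂)₂]⁴−: Each cyanide is −1; each nitro (N-bound nitrite) is −1; balancing the −4 overall charge requires Hg(II). Mercury is a group-12 element; Hg(II) is therefore d¹⁰. The d¹⁰ configuration leaves the e_g set evenly filled (or empty) — no strong Jahn–Teller driving force.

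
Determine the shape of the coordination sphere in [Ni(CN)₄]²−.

square planar

Summing ligand charges against the −2 overall charge gives an oxidation state of +2 for nickel.
Nickel is a group-10 element; Ni(II) is therefore d⁸.
Coordination number: 4.
Cyanide is a strong-field ligand (high in the spectrochemical series).
A 3d d⁸ ion with strong-field ligands gains enough CFSE to favour square planar over tetrahedral.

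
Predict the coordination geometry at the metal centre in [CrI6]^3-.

Summing ligand charges against the −3 overall charge gives an oxidation state of +3 for chromium.
Group 6 minus oxidation state 3 gives a d³ configuration.
With 6 monodentate ligands the coordination number is 6.
Six donors around a single metal centre give an octahedral coordination sphere.

octahedral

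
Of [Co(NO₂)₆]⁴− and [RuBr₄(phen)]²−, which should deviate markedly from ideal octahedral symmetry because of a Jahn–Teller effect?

[Co(NO₂)₆]⁴−: Each nitro (N-bound nitrite) is −1; balancing the −4 overall charge requires Co(II). Cobalt is a group-9 element; Co(II) is therefore d⁷. Nitro (N-bound nitrite) is a strong-field ligand (high in the spectrochemical series) for a first-row metal, so the complex is low-spin. The t₂g⁶e_g¹ (low-spin) configuration has an unevenly filled e_g set; the Jahn–Teller theorem predicts a tetragonal distortion (typically axial elongation) to lift the degeneracy.
[RuBr₄(phen)]²−: Ligand charges: each bromide is −1; 1,10-phenanthroline is neutral. With an overall charge of −2 the ruthenium centre must be in the +2 oxidation state. Ruthenium is a group-8 element; Ru(II) is therefore d⁶. A 4d ion has a large Δₒ and is invariably low-spin. The d⁶ configuration leaves the e_g set evenly filled (or empty) — no strong Jahn–Teller driving force.

[Co(NO₂)₆]⁴−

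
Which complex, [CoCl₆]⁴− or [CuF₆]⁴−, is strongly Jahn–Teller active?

[CoCl₆]⁴−: Ligand charges: each chloride is −1. With an overall charge of −4 the cobalt centre must be in the +2 oxidation state. Group 9 minus oxidation state 2 gives a d⁷ configuration. Chloride is a weak-field ligand for a first-row metal, so the complex is high-spin. The d⁷ configuration leaves the e_g set evenly filled (or empty) — no strong Jahn–Teller driving force.
[CuF₆]⁴−: Ligand charges: each fluoride is −1. With an overall charge of −4 the copper centre must be in the +2 oxidation state. Group 11 minus oxidation state 2 gives a d⁹ configuration. The t₂g⁶e_g³ configuration has an unevenly filled e_g set; the Jahn–Teller theorem predicts a tetragonal distortion (typically axial elongation) to lift the degeneracy.

[CuF₆]⁴−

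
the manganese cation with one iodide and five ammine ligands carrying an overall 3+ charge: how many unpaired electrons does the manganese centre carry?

3

Summing ligand charges against the +3 overall charge gives an oxidation state of +4 for manganese.
Manganese is a group-7 element; Mn(IV) is therefore d³.
In an octahedral field the d³ configuration is t₂g³e_g⁰ (only one arrangement possible), giving 3 unpaired electrons.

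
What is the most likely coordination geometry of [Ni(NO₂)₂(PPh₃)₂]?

Summing ligand charges against the 0 overall charge gives an oxidation state of +2 for nickel.
Nickel is a group-10 element; Ni(II) is therefore d⁸.
With 4 monodentate ligands the coordination number is 4.
Nitro (N-bound nitrite) and triphenylphosphine are strong-field ligands (high in the spectrochemical series).
A 3d d⁸ ion with strong-field ligands gains enough CFSE to favour square planar over tetrahedral.

square planar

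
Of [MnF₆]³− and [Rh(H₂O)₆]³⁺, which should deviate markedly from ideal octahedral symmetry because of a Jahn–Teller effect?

[MnF₆]³−

[MnF₆]³−: Each fluoride is −1; balancing the −3 overall charge requires Mn(III). Manganese is a group-7 element; Mn(III) is therefore d⁴. Fluoride is a weak-field ligand for a first-row metal, so the complex is high-spin. The t₂g³e_g¹ (high-spin) configuration has an unevenly filled e_g set; the Jahn–Teller theorem predicts a tetragonal distortion (typically axial elongation) to lift the degeneracy.
[Rh(H₂O)₆]³⁺: Ligand charges: water is neutral. With an overall charge of +3 the rhodium centre must be in the +3 oxidation state. Group 9 minus oxidation state 3 gives a d⁶ configuration. A 4d ion has a large Δₒ and is invariably low-spin. The d⁶ configuration leaves the e_g set evenly filled (or empty) — no strong Jahn–Teller driving force.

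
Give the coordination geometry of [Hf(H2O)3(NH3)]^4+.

tetrahedral

Water is neutral; ammonia is neutral; balancing the +4 overall charge requires Hf(IV).
Group 4 minus oxidation state 4 gives a d⁰ configuration.
With 4 monodentate ligands the coordination number is 4.
A d⁰ ion has no crystal-field stabilisation preference between square planar and tetrahedral, so four ligands adopt the sterically favoured tetrahedral geometry.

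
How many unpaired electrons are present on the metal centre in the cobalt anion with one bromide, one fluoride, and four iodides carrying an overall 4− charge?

Each bromide is −1; each fluoride is −1; each iodide is −1; balancing the −4 overall charge requires Co(II).
Cobalt is a group-9 element; Co(II) is therefore d⁷.
The spin state decides the count: Bromide, fluoride, and iodide are weak-field ligands for a first-row metal, so the complex is high-spin.
An octahedral high-spin d⁷ ion is t₂g⁵e_g², giving 3 unpaired electrons.

3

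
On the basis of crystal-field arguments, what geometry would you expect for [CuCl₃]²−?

Ligand charges: each chloride is −1. With an overall charge of −2 the copper centre must be in the +1 oxidation state.
Cu sits in group 11, so the d-electron count is 11 − 1 = 10.
Coordination number: 3.
Three ligands around a d¹⁰ centre minimise repulsion in a trigonal-planar arrangement.

trigonal planar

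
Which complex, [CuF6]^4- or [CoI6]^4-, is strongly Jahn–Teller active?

[CuF6]^4-: Ligand charges: each fluoride is −1. With an overall charge of −4 the copper centre must be in the +2 oxidation state. Copper is a group-11 element; Cu(II) is therefore d⁹. The t₂g⁶e_g³ configuration has an unevenly filled e_g set; the Jahn–Teller theorem predicts a tetragonal distortion (typically axial elongation) to lift the degeneracy.
[CoI6]^4-: Summing ligand charges against the −4 overall charge gives an oxidation state of +2 for cobalt. Cobalt is a group-9 element; Co(II) is therefore d⁷. Iodide is a weak-field ligand for a first-row metal, so the complex is high-spin. The d⁷ configuration leaves the e_g set evenly filled (or empty) — no strong Jahn–Teller driving force.

[CuF6]^4-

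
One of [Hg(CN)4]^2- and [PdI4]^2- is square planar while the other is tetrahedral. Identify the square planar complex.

For [Hg(CN)4]^2-: Each cyanide is −1; balancing the −2 overall charge requires Hg(II). Group 12 minus oxidation state 2 gives a d¹⁰ configuration. A d¹⁰ ion has no crystal-field stabilisation preference between square planar and tetrahedral, so four ligands adopt the sterically favoured tetrahedral geometry. → tetrahedral.
For [PdI4]^2-: Each iodide is −1; balancing the −2 overall charge requires Pd(II). Pd sits in group 10, so the d-electron count is 10 − 2 = 8. A 4d d⁸ ion has a large crystal-field splitting; square planar leaves the high-energy d_{x²−y²} orbital empty and maximises CFSE. → square planar.

[PdI4]^2-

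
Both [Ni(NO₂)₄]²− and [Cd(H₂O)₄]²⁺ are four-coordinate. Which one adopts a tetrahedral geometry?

[Cd(H₂O)₄]²⁺

For [Ni(NO₂)₄]²−: Each nitro (N-bound nitrite) is −1; balancing the −2 overall charge requires Ni(II). Group 10 minus oxidation state 2 gives a d⁸ configuration. Nitro (N-bound nitrite) is a strong-field ligand (high in the spectrochemical series). A 3d d⁸ ion with strong-field ligands gains enough CFSE to favour square planar over tetrahedral. → square planar.
For [Cd(H₂O)₄]²⁺: Summing ligand charges against the +2 overall charge gives an oxidation state of +2 for cadmium. Cadmium is a group-12 element; Cd(II) is therefore d¹⁰. A d¹⁰ ion has no crystal-field stabilisation preference between square planar and tetrahedral, so four ligands adopt the sterically favoured tetrahedral geometry. → tetrahedral.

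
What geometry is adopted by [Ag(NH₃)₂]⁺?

linear

Summing ligand charges against the +1 overall charge gives an oxidation state of +1 for silver.
Ag sits in group 11, so the d-electron count is 11 − 1 = 10.
With 2 monodentate ligands the coordination number is 2.
A d¹⁰ ion with only two ligands adopts a linear arrangement (sp hybridisation; no CFSE preference).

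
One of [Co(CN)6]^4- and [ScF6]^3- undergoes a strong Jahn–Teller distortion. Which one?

[Co(CN)6]^4-: Ligand charges: each cyanide is −1. With an overall charge of −4 the cobalt centre must be in the +2 oxidation state. Co sits in group 9, so the d-electron count is 9 − 2 = 7. Cyanide is a strong-field ligand (high in the spectrochemical series) for a first-row metal, so the complex is low-spin. The t₂g⁶e_g¹ (low-spin) configuration has an unevenly filled e_g set; the Jahn–Teller theorem predicts a tetragonal distortion (typically axial elongation) to lift the degeneracy.
[ScF6]^3-: Ligand charges: each fluoride is −1. With an overall charge of −3 the scandium centre must be in the +3 oxidation state. Group 3 minus oxidation state 3 gives a d⁰ configuration. The d⁰ configuration leaves the e_g set evenly filled (or empty) — no strong Jahn–Teller driving force.

[Co(CN)6]^4-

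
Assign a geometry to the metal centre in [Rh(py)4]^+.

Pyridine is neutral; balancing the +1 overall charge requires Rh(I).
Rhodium is a group-9 element; Rh(I) is therefore d⁸.
Coordination number: 4.
A 4d d⁸ ion has a large crystal-field splitting; square planar leaves the high-energy d_{x²−y²} orbital empty and maximises CFSE.

square planar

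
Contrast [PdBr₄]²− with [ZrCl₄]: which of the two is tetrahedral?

[ZrCl₄]

For [PdBr₄]²−: Summing ligand charges against the −2 overall charge gives an oxidation state of +2 for palladium. Group 10 minus oxidation state 2 gives a d⁸ configuration. A 4d d⁸ ion has a large crystal-field splitting; square planar leaves the high-energy d_{x²−y²} orbital empty and maximises CFSE. → square planar.
For [ZrCl₄]: Summing ligand charges against the 0 overall charge gives an oxidation state of +4 for zirconium. Zirconium is a group-4 element; Zr(IV) is therefore d⁰. A d⁰ ion has no crystal-field stabilisation preference between square planar and tetrahedral, so four ligands adopt the sterically favoured tetrahedral geometry. → tetrahedral.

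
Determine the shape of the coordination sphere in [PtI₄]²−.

Summing ligand charges against the −2 overall charge gives an oxidation state of +2 for platinum.
Group 10 minus oxidation state 2 gives a d⁸ configuration.
Coordination number: 4.
A 5d d⁸ ion has a large crystal-field splitting; square planar leaves the high-energy d_{x²−y²} orbital empty and maximises CFSE.

square planar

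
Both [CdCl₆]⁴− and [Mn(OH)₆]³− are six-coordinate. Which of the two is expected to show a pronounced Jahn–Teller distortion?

[Mn(OH)₆]³−

[CdCl₆]⁴−: Ligand charges: each chloride is −1. With an overall charge of −4 the cadmium centre must be in the +2 oxidation state. Cadmium is a group-12 element; Cd(II) is therefore d¹⁰. The d¹⁰ configuration leaves the e_g set evenly filled (or empty) — no strong Jahn–Teller driving force.
[Mn(OH)₆]³−: Ligand charges: each hydroxide is −1. With an overall charge of −3 the manganese centre must be in the +3 oxidation state. Group 7 minus oxidation state 3 gives a d⁴ configuration. Hydroxide is a weak-field ligand for a first-row metal, so the complex is high-spin. The t₂g³e_g¹ (high-spin) configuration has an unevenly filled e_g set; the Jahn–Teller theorem predicts a tetragonal distortion (typically axial elongation) to lift the degeneracy.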